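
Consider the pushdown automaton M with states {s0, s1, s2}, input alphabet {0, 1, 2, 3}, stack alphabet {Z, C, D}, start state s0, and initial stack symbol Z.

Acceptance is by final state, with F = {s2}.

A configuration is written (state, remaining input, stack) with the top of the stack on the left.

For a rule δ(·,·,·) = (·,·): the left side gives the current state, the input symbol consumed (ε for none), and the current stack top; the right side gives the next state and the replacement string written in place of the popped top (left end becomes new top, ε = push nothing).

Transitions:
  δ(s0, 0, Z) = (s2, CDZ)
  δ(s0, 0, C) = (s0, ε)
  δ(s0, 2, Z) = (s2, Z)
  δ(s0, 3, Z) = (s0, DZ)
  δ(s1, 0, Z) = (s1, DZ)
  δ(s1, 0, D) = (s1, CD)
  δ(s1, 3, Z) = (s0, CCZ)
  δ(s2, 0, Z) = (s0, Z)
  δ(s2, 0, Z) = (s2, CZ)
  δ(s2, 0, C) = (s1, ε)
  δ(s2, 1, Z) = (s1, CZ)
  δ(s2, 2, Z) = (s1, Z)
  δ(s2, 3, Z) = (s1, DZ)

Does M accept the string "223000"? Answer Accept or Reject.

Accept

One accepting computation: (s0, 223000, Z) ⊢ (s2, 23000, Z) ⊢ (s1, 3000, Z) ⊢ (s0, 000, CCZ) ⊢ (s0, 00, CZ) ⊢ (s0, 0, Z) ⊢ (s2, ε, CDZ)
All input consumed and state s2 ∈ F.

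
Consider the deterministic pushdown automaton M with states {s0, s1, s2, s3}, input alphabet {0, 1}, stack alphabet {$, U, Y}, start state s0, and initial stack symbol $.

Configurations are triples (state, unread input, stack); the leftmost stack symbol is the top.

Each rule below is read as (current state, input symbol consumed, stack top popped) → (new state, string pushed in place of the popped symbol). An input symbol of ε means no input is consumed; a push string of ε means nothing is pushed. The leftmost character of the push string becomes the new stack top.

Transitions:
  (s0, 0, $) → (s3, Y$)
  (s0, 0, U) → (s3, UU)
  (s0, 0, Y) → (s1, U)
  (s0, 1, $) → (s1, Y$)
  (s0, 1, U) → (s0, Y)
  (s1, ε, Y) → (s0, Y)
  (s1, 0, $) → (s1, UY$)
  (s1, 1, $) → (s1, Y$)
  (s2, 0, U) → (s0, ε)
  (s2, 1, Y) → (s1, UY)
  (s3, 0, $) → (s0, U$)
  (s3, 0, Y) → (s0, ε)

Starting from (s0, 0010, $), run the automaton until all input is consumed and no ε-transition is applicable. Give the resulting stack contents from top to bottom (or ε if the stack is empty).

(s0, 0010, $)
  read 0, top $: go to s3, push Y$ → (s3, 010, Y$)
  read 0, top Y: go to s0, push ε → (s0, 10, $)
  read 1, top $: go to s1, push Y$ → (s1, 0, Y$)
  ε-move, top Y: go to s0, push Y → (s0, 0, Y$)
  read 0, top Y: go to s1, push U → (s1, ε, U$)
All input consumed in state s1 with stack U$.

U$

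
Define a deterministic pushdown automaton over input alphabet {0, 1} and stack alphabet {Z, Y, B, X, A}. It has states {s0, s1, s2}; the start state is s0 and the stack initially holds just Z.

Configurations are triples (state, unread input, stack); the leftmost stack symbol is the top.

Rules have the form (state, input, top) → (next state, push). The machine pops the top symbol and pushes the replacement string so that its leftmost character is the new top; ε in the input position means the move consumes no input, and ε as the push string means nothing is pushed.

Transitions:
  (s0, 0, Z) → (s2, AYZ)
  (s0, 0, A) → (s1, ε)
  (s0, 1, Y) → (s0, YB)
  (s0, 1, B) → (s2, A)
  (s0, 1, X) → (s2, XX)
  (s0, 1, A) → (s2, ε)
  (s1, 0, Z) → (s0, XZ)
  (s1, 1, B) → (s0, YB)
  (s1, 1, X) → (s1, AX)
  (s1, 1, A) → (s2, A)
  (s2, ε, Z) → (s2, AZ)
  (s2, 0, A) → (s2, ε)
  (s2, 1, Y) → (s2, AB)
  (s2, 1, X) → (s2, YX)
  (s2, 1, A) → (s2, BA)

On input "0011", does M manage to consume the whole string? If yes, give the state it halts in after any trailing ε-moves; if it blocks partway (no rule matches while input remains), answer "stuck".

s2

(s0, 0011, Z)
  read 0, top Z: go to s2, push AYZ → (s2, 011, AYZ)
  read 0, top A: go to s2, push ε → (s2, 11, YZ)
  read 1, top Y: go to s2, push AB → (s2, 1, ABZ)
  read 1, top A: go to s2, push BA → (s2, ε, BABZ)
All input consumed; M is in state s2.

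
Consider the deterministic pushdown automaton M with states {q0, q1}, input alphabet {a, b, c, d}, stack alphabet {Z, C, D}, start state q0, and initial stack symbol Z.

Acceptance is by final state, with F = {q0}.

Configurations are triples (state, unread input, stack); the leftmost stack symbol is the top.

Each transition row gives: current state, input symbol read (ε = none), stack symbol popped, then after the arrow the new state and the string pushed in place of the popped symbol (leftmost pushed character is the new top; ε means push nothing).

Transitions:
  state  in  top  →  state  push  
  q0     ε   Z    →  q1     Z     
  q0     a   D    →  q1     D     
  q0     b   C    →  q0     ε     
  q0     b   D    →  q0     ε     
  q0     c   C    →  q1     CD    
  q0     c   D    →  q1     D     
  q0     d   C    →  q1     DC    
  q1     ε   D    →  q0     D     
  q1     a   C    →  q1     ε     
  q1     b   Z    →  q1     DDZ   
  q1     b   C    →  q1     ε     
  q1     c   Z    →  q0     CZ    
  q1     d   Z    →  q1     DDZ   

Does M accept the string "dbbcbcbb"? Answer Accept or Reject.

Accept

(q0, dbbcbcbb, Z)
  ε-move, top Z: go to q1, push Z → (q1, dbbcbcbb, Z)
  read d, top Z: go to q1, push DDZ → (q1, bbcbcbb, DDZ)
  ε-move, top D: go to q0, push D → (q0, bbcbcbb, DDZ)
  read b, top D: go to q0, push ε → (q0, bcbcbb, DZ)
  read b, top D: go to q0, push ε → (q0, cbcbb, Z)
  ε-move, top Z: go to q1, push Z → (q1, cbcbb, Z)
  read c, top Z: go to q0, push CZ → (q0, bcbb, CZ)
  read b, top C: go to q0, push ε → (q0, cbb, Z)
  ε-move, top Z: go to q1, push Z → (q1, cbb, Z)
  read c, top Z: go to q0, push CZ → (q0, bb, CZ)
  read b, top C: go to q0, push ε → (q0, b, Z)
  ε-move, top Z: go to q1, push Z → (q1, b, Z)
  read b, top Z: go to q1, push DDZ → (q1, ε, DDZ)
  ε-move, top D: go to q0, push D → (q0, ε, DDZ)
All input consumed; state q0 ∈ F.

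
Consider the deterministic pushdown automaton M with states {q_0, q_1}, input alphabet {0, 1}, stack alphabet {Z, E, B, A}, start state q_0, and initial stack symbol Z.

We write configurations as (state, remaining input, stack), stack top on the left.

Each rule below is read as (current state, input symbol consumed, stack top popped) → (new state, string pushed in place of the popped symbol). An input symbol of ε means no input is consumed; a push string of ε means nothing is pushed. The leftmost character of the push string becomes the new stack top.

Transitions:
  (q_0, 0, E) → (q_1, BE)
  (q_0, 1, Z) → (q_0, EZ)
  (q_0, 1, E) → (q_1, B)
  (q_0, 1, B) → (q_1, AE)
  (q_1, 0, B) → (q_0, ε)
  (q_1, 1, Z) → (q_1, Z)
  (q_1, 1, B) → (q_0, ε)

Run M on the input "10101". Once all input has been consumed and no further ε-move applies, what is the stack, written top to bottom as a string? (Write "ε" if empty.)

(q_0, 10101, Z) ⊢ (q_0, 0101, EZ) ⊢ (q_1, 101, BEZ) ⊢ (q_0, 01, EZ) ⊢ (q_1, 1, BEZ) ⊢ (q_0, ε, EZ)
All input consumed in state q_0 with stack EZ.

EZ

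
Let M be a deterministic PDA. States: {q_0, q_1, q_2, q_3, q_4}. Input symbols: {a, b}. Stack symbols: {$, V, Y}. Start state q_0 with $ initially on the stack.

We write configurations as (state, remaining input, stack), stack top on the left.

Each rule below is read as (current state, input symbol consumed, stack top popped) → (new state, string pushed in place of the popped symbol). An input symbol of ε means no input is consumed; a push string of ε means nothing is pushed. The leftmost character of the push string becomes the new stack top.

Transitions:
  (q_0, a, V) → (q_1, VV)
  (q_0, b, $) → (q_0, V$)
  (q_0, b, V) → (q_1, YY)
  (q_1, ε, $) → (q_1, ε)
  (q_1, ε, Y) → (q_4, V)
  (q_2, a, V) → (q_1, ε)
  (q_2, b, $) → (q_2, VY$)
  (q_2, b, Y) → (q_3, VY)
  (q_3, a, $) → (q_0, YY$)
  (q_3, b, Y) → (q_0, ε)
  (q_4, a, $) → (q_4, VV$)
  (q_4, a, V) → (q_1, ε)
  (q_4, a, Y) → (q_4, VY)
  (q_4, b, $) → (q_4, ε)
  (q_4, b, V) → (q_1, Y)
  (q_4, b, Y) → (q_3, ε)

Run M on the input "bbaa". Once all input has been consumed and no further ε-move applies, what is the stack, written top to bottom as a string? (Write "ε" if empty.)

ε

(q_0, bbaa, $)
  read b, top $: go to q_0, push V$ → (q_0, baa, V$)
  read b, top V: go to q_1, push YY → (q_1, aa, YY$)
  ε-move, top Y: go to q_4, push V → (q_4, aa, VY$)
  read a, top V: go to q_1, push ε → (q_1, a, Y$)
  ε-move, top Y: go to q_4, push V → (q_4, a, V$)
  read a, top V: go to q_1, push ε → (q_1, ε, $)
  ε-move, top $: go to q_1, push ε → (q_1, ε, ε)
All input consumed in state q_1 with stack ε.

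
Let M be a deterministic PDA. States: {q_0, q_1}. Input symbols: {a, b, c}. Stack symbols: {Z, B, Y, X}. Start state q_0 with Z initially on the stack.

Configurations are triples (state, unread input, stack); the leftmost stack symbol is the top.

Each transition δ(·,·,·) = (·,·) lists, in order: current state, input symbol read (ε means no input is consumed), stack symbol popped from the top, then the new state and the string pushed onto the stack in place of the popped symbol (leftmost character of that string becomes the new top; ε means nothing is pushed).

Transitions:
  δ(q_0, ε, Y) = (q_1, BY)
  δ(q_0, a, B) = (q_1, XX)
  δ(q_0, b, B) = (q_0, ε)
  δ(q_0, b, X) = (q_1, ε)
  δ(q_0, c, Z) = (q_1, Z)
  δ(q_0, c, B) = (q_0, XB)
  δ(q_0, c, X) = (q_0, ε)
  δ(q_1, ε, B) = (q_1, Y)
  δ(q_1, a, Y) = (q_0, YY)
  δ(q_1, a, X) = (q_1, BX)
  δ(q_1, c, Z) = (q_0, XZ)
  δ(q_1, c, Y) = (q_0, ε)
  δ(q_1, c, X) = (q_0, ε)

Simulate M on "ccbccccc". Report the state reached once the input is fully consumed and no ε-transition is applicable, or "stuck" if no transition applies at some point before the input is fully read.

(q_0, ccbccccc, Z)
  read c, top Z: go to q_1, push Z → (q_1, cbccccc, Z)
  read c, top Z: go to q_0, push XZ → (q_0, bccccc, XZ)
  read b, top X: go to q_1, push ε → (q_1, ccccc, Z)
  read c, top Z: go to q_0, push XZ → (q_0, cccc, XZ)
  read c, top X: go to q_0, push ε → (q_0, ccc, Z)
  read c, top Z: go to q_1, push Z → (q_1, cc, Z)
  read c, top Z: go to q_0, push XZ → (q_0, c, XZ)
  read c, top X: go to q_0, push ε → (q_0, ε, Z)
All input consumed; M is in state q_0.

q_0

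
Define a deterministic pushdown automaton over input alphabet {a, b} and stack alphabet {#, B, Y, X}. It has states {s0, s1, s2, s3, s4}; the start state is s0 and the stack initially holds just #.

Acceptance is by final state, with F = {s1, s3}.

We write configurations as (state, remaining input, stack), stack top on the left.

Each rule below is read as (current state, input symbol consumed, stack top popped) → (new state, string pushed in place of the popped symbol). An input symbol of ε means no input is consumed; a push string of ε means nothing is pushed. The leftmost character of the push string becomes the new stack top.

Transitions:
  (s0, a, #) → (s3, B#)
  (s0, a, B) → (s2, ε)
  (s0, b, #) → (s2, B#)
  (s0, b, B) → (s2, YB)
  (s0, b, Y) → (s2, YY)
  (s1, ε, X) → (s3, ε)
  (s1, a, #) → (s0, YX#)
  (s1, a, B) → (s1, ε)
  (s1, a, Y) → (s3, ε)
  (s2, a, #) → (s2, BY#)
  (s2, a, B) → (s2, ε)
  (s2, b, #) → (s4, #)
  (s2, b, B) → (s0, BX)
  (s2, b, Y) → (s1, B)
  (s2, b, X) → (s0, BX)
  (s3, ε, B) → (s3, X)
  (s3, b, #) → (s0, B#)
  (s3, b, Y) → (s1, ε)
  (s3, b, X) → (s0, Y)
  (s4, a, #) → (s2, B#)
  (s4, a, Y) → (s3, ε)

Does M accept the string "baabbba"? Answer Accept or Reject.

Accept

(s0, baabbba, #) ⊢ (s2, aabbba, B#) ⊢ (s2, abbba, #) ⊢ (s2, bbba, BY#) ⊢ (s0, bba, BXY#) ⊢ (s2, ba, YBXY#) ⊢ (s1, a, BBXY#) ⊢ (s1, ε, BXY#)
All input consumed; state s1 ∈ F.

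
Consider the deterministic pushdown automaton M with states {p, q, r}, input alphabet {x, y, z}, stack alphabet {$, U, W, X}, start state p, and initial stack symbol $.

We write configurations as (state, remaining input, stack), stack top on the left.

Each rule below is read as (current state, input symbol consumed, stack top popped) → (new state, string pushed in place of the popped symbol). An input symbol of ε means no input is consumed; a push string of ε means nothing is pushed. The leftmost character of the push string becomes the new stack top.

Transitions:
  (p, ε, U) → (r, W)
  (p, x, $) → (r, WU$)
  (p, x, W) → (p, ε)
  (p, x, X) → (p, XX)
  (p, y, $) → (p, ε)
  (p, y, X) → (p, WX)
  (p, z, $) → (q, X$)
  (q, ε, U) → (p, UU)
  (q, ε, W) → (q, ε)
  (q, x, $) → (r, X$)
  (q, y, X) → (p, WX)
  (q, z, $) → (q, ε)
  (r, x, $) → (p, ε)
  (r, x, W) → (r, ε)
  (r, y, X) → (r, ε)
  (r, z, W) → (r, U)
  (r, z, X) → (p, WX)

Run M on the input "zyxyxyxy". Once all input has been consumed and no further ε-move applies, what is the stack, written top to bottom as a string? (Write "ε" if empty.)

(p, zyxyxyxy, $) ⊢ (q, yxyxyxy, X$) ⊢ (p, xyxyxy, WX$) ⊢ (p, yxyxy, X$) ⊢ (p, xyxy, WX$) ⊢ (p, yxy, X$) ⊢ (p, xy, WX$) ⊢ (p, y, X$) ⊢ (p, ε, WX$)
All input consumed in state p with stack WX$.

WX$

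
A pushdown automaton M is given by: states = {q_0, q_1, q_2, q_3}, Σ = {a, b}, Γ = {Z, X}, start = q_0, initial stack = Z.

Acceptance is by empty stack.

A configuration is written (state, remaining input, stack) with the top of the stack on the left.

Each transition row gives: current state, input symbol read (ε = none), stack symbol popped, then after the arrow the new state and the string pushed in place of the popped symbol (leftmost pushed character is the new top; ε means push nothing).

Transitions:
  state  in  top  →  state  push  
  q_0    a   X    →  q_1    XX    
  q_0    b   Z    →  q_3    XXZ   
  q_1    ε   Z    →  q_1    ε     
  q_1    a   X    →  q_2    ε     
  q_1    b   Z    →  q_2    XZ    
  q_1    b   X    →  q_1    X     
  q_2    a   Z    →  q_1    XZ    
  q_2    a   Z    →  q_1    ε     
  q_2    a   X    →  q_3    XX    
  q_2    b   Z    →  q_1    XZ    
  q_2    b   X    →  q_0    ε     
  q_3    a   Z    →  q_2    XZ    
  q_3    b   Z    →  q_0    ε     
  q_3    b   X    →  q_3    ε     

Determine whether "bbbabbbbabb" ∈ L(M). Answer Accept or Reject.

No computation consumes all input and empties the stack.

Reject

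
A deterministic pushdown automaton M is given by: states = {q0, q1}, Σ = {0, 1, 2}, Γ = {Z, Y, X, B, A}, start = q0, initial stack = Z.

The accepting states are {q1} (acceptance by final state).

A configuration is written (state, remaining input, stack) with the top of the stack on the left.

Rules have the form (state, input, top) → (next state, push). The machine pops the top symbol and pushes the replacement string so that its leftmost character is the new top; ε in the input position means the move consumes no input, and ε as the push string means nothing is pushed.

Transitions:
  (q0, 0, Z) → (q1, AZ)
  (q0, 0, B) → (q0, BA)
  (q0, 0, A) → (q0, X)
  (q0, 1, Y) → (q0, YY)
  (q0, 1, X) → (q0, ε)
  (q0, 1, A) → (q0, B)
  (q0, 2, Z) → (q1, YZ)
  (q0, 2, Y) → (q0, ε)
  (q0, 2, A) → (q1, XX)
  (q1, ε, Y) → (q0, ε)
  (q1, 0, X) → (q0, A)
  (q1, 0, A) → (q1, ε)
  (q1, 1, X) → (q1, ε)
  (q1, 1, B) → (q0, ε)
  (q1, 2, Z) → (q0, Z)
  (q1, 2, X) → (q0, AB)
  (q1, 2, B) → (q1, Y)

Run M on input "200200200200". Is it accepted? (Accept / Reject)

(q0, 200200200200, Z) ⊢ (q1, 00200200200, YZ) ⊢ (q0, 00200200200, Z) ⊢ (q1, 0200200200, AZ) ⊢ (q1, 200200200, Z) ⊢ (q0, 00200200, Z) ⊢ (q1, 0200200, AZ) ⊢ (q1, 200200, Z) ⊢ (q0, 00200, Z) ⊢ (q1, 0200, AZ) ⊢ (q1, 200, Z) ⊢ (q0, 00, Z) ⊢ (q1, 0, AZ) ⊢ (q1, ε, Z)
All input consumed; state q1 ∈ F.

Accept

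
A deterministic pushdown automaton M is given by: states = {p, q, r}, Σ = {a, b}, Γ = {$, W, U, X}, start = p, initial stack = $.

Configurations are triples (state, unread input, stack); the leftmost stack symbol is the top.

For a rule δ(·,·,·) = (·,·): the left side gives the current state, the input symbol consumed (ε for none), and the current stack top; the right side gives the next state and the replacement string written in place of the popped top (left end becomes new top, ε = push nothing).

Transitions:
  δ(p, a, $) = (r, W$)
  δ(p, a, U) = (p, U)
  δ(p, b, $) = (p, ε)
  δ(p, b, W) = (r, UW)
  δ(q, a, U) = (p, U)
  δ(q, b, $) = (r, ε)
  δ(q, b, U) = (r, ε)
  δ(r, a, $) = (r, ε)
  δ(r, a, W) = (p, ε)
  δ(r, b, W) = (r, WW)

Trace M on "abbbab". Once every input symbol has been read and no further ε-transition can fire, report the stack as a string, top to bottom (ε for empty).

(p, abbbab, $) ⊢ (r, bbbab, W$) ⊢ (r, bbab, WW$) ⊢ (r, bab, WWW$) ⊢ (r, ab, WWWW$) ⊢ (p, b, WWW$) ⊢ (r, ε, UWWW$)
All input consumed in state r with stack UWWW$.

UWWW$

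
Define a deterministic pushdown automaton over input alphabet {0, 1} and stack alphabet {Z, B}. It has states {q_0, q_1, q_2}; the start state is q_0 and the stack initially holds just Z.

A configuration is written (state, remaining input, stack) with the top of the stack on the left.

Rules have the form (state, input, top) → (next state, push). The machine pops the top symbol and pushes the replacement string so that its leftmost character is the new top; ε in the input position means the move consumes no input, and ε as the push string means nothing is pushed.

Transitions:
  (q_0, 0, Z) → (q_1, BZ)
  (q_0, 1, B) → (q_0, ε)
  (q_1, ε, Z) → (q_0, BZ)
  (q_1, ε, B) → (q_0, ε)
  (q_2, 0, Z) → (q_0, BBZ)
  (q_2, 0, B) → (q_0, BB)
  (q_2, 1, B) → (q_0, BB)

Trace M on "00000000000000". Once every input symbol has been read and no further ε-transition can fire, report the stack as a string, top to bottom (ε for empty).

(q_0, 00000000000000, Z) ⊢ (q_1, 0000000000000, BZ) ⊢ (q_0, 0000000000000, Z) ⊢ (q_1, 000000000000, BZ) ⊢ (q_0, 000000000000, Z) ⊢ (q_1, 00000000000, BZ) ⊢ (q_0, 00000000000, Z) ⊢ (q_1, 0000000000, BZ) ⊢ (q_0, 0000000000, Z) ⊢ (q_1, 000000000, BZ) ⊢ (q_0, 000000000, Z) ⊢ (q_1, 00000000, BZ) ⊢ (q_0, 00000000, Z) ⊢ (q_1, 0000000, BZ) ⊢ (q_0, 0000000, Z) ⊢ (q_1, 000000, BZ) ⊢ (q_0, 000000, Z) ⊢ (q_1, 00000, BZ) ⊢ (q_0, 00000, Z) ⊢ (q_1, 0000, BZ) ⊢ (q_0, 0000, Z) ⊢ (q_1, 000, BZ) ⊢ (q_0, 000, Z) ⊢ (q_1, 00, BZ) ⊢ (q_0, 00, Z) ⊢ (q_1, 0, BZ) ⊢ (q_0, 0, Z) ⊢ (q_1, ε, BZ) ⊢ (q_0, ε, Z)
All input consumed in state q_0 with stack Z.

Z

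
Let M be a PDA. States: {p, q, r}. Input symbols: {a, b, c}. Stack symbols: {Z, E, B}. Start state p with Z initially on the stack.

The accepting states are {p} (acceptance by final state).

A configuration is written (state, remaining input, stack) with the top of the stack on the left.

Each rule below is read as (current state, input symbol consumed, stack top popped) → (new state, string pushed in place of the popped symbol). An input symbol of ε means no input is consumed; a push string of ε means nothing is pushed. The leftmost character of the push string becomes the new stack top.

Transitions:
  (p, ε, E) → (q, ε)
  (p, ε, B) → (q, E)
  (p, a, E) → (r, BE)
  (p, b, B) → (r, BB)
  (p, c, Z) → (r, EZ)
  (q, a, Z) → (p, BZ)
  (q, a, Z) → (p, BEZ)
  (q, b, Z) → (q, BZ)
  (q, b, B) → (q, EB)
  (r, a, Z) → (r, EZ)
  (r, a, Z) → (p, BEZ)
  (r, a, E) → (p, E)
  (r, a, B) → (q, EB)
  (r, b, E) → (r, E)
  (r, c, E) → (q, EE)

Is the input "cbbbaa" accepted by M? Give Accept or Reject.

Accept

One accepting computation: (p, cbbbaa, Z) ⊢ (r, bbbaa, EZ) ⊢ (r, bbaa, EZ) ⊢ (r, baa, EZ) ⊢ (r, aa, EZ) ⊢ (p, a, EZ) ⊢ (q, a, Z) ⊢ (p, ε, BZ)
All input consumed and state p ∈ F.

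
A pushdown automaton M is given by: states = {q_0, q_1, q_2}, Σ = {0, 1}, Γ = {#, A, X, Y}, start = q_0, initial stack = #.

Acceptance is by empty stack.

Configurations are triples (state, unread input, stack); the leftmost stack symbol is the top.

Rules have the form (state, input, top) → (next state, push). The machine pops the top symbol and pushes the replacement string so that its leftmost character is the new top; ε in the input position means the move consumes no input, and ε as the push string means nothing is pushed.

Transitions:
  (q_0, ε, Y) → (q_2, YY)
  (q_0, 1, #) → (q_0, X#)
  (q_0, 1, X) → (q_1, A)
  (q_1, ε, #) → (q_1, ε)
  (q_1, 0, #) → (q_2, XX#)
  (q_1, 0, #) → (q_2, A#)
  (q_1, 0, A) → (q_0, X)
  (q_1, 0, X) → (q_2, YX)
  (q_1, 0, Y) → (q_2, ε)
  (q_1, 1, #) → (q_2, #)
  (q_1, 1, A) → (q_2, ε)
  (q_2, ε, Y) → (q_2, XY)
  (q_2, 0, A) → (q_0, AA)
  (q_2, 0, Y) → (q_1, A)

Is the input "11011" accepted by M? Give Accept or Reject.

Reject

No computation consumes all input and empties the stack.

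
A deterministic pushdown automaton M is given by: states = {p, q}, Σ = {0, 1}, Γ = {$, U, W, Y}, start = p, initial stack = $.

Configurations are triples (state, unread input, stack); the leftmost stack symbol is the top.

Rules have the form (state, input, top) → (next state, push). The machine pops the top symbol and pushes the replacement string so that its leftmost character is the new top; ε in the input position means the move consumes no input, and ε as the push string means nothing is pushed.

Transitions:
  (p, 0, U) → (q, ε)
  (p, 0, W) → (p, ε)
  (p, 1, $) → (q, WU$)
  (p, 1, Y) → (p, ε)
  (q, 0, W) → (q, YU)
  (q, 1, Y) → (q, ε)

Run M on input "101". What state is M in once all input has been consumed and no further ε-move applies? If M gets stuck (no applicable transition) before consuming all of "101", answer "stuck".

q

(p, 101, $)
  read 1, top $: go to q, push WU$ → (q, 01, WU$)
  read 0, top W: go to q, push YU → (q, 1, YUU$)
  read 1, top Y: go to q, push ε → (q, ε, UU$)
All input consumed; M is in state q.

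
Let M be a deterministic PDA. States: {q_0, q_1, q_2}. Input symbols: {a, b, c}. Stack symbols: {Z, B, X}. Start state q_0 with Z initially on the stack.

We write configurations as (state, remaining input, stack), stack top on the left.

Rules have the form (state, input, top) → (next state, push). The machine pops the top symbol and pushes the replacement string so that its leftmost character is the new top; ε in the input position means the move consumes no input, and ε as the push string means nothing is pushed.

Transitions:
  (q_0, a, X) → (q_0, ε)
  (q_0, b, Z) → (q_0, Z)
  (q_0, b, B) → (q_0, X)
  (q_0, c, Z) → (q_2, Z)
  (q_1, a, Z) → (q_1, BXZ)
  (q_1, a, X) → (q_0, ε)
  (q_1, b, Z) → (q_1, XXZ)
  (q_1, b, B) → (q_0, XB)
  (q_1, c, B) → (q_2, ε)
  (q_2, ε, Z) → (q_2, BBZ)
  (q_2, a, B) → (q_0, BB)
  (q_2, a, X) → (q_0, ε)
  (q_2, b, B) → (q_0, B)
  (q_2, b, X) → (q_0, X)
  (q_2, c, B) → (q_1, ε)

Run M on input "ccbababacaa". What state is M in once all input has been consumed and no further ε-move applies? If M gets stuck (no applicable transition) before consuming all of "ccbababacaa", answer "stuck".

(q_0, ccbababacaa, Z)
  read c, top Z: go to q_2, push Z → (q_2, cbababacaa, Z)
  ε-move, top Z: go to q_2, push BBZ → (q_2, cbababacaa, BBZ)
  read c, top B: go to q_1, push ε → (q_1, bababacaa, BZ)
  read b, top B: go to q_0, push XB → (q_0, ababacaa, XBZ)
  read a, top X: go to q_0, push ε → (q_0, babacaa, BZ)
  read b, top B: go to q_0, push X → (q_0, abacaa, XZ)
  read a, top X: go to q_0, push ε → (q_0, bacaa, Z)
  read b, top Z: go to q_0, push Z → (q_0, acaa, Z)
No transition for (q_0, a, top Z); M blocks with input acaa remaining.

stuck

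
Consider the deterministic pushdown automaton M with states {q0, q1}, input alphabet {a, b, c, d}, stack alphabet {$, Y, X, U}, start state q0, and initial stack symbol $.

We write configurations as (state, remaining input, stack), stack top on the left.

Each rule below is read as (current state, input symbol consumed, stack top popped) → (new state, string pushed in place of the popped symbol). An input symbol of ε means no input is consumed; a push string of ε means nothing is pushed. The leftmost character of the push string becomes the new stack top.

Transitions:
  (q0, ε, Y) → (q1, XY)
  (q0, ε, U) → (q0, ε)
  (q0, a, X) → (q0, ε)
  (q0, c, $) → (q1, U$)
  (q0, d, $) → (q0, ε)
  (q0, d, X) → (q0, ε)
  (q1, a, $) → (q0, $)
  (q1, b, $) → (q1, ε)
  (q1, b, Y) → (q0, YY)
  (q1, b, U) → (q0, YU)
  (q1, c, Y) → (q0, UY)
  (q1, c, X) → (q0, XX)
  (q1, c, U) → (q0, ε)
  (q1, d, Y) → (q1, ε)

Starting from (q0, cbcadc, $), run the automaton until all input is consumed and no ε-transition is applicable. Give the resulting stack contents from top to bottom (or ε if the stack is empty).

(q0, cbcadc, $)
  read c, top $: go to q1, push U$ → (q1, bcadc, U$)
  read b, top U: go to q0, push YU → (q0, cadc, YU$)
  ε-move, top Y: go to q1, push XY → (q1, cadc, XYU$)
  read c, top X: go to q0, push XX → (q0, adc, XXYU$)
  read a, top X: go to q0, push ε → (q0, dc, XYU$)
  read d, top X: go to q0, push ε → (q0, c, YU$)
  ε-move, top Y: go to q1, push XY → (q1, c, XYU$)
  read c, top X: go to q0, push XX → (q0, ε, XXYU$)
All input consumed in state q0 with stack XXYU$.

XXYU$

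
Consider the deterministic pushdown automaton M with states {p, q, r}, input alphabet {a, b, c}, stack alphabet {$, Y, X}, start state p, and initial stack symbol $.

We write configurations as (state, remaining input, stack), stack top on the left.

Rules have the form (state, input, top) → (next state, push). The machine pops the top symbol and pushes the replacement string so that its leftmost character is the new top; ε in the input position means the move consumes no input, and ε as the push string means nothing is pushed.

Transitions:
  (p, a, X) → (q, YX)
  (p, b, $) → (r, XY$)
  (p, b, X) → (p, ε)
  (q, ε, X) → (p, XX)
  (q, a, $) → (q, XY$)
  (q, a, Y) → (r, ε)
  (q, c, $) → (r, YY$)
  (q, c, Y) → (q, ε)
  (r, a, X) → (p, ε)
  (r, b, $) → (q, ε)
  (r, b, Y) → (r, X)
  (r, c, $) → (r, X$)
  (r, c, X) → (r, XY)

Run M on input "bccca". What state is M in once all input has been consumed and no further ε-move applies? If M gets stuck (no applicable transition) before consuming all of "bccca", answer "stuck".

p

(p, bccca, $) ⊢ (r, ccca, XY$) ⊢ (r, cca, XYY$) ⊢ (r, ca, XYYY$) ⊢ (r, a, XYYYY$) ⊢ (p, ε, YYYY$)
All input consumed; M is in state p.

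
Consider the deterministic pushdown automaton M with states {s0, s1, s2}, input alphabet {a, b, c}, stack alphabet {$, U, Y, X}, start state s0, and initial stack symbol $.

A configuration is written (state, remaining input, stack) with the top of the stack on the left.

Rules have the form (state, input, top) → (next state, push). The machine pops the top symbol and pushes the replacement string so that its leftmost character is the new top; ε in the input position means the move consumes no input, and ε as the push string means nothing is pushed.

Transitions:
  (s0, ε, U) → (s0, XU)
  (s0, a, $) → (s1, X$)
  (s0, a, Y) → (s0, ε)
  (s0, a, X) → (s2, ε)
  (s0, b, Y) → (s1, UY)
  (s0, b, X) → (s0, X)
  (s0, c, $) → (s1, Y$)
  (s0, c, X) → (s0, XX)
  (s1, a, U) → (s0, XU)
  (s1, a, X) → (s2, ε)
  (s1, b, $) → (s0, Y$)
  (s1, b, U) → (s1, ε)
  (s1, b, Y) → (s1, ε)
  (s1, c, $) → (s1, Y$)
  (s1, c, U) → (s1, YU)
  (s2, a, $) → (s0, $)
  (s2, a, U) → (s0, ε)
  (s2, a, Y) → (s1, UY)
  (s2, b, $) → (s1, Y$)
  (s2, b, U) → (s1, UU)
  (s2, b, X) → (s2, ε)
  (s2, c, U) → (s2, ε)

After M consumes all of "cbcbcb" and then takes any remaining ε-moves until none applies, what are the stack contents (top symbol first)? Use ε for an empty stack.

$

(s0, cbcbcb, $)
  read c, top $: go to s1, push Y$ → (s1, bcbcb, Y$)
  read b, top Y: go to s1, push ε → (s1, cbcb, $)
  read c, top $: go to s1, push Y$ → (s1, bcb, Y$)
  read b, top Y: go to s1, push ε → (s1, cb, $)
  read c, top $: go to s1, push Y$ → (s1, b, Y$)
  read b, top Y: go to s1, push ε → (s1, ε, $)
All input consumed in state s1 with stack $.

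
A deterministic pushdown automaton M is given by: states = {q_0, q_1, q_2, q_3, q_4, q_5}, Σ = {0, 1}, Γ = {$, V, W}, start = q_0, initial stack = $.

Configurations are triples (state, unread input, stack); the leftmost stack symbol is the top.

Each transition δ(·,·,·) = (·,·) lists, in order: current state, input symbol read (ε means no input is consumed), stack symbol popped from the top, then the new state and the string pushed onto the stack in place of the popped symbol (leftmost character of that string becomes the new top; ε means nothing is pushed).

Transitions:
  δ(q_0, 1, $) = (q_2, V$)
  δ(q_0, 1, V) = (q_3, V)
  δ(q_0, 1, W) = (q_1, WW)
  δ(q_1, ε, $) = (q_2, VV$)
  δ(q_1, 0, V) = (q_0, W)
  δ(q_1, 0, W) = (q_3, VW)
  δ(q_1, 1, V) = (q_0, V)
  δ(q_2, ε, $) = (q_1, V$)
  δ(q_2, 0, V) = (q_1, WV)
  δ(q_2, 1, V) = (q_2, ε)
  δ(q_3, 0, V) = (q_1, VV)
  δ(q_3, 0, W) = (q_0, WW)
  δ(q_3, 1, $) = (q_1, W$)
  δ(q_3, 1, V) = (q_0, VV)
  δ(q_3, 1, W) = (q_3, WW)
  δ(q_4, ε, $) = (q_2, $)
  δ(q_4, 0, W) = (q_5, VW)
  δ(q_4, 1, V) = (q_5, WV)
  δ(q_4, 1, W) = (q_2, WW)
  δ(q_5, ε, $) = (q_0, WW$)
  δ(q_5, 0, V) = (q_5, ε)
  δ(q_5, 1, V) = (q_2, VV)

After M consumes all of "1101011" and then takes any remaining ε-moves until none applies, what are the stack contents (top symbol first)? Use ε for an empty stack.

(q_0, 1101011, $)
  read 1, top $: go to q_2, push V$ → (q_2, 101011, V$)
  read 1, top V: go to q_2, push ε → (q_2, 01011, $)
  ε-move, top $: go to q_1, push V$ → (q_1, 01011, V$)
  read 0, top V: go to q_0, push W → (q_0, 1011, W$)
  read 1, top W: go to q_1, push WW → (q_1, 011, WW$)
  read 0, top W: go to q_3, push VW → (q_3, 11, VWW$)
  read 1, top V: go to q_0, push VV → (q_0, 1, VVWW$)
  read 1, top V: go to q_3, push V → (q_3, ε, VVWW$)
All input consumed in state q_3 with stack VVWW$.

VVWW$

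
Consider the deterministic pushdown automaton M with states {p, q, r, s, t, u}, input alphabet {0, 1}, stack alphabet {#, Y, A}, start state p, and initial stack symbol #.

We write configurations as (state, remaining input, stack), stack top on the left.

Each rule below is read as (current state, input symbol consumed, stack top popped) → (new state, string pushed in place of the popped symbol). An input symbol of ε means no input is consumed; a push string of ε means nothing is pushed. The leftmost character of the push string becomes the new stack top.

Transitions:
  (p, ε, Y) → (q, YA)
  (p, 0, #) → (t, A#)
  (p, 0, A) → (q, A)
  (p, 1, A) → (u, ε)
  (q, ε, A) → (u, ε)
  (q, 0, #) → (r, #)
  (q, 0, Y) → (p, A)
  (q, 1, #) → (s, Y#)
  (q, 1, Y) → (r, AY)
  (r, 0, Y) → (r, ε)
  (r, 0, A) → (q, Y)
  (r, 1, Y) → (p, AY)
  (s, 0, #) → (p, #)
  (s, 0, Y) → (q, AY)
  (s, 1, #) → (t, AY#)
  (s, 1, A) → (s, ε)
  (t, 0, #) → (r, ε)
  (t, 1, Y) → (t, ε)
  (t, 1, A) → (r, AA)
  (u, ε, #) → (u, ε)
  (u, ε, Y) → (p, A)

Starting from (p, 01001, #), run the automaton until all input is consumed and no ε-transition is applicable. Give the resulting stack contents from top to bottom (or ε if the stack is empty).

A#

(p, 01001, #)
  read 0, top #: go to t, push A# → (t, 1001, A#)
  read 1, top A: go to r, push AA → (r, 001, AA#)
  read 0, top A: go to q, push Y → (q, 01, YA#)
  read 0, top Y: go to p, push A → (p, 1, AA#)
  read 1, top A: go to u, push ε → (u, ε, A#)
All input consumed in state u with stack A#.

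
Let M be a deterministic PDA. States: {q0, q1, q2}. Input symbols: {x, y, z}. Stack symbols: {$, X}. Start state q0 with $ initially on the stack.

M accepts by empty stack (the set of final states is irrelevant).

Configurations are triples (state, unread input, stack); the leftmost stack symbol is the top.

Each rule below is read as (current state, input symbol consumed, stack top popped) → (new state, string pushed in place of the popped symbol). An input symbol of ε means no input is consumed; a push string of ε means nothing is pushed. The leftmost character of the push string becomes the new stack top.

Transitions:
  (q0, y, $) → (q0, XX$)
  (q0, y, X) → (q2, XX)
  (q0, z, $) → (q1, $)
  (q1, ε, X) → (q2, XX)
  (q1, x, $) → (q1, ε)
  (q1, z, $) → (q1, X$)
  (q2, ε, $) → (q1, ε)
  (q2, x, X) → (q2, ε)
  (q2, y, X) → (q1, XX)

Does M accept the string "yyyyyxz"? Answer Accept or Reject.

Reject

(q0, yyyyyxz, $) ⊢ (q0, yyyyxz, XX$) ⊢ (q2, yyyxz, XXX$) ⊢ (q1, yyxz, XXXX$) ⊢ (q2, yyxz, XXXXX$) ⊢ (q1, yxz, XXXXXX$) ⊢ (q2, yxz, XXXXXXX$) ⊢ (q1, xz, XXXXXXXX$) ⊢ (q2, xz, XXXXXXXXX$) ⊢ (q2, z, XXXXXXXX$)
No transition applies at (q2, z, XXXXXXXX$); input not fully consumed.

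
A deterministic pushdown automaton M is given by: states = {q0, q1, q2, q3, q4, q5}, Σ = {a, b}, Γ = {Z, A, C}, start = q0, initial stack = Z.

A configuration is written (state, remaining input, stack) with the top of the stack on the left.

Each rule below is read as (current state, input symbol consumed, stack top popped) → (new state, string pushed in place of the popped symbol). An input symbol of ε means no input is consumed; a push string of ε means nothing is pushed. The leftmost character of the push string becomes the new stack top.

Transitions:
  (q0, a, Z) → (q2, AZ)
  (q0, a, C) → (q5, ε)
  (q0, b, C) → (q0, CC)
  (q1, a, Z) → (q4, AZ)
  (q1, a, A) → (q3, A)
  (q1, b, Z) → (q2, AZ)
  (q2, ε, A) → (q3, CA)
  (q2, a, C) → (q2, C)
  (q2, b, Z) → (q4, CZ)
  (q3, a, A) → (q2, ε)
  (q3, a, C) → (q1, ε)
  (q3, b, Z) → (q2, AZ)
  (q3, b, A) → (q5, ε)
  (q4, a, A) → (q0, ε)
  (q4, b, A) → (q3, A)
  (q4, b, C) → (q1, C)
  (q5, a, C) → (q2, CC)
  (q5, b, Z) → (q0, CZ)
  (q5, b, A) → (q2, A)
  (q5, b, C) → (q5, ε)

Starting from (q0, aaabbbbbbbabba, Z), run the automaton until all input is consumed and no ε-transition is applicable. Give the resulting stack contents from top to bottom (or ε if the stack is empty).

CCCCZ

(q0, aaabbbbbbbabba, Z) ⊢ (q2, aabbbbbbbabba, AZ) ⊢ (q3, aabbbbbbbabba, CAZ) ⊢ (q1, abbbbbbbabba, AZ) ⊢ (q3, bbbbbbbabba, AZ) ⊢ (q5, bbbbbbabba, Z) ⊢ (q0, bbbbbabba, CZ) ⊢ (q0, bbbbabba, CCZ) ⊢ (q0, bbbabba, CCCZ) ⊢ (q0, bbabba, CCCCZ) ⊢ (q0, babba, CCCCCZ) ⊢ (q0, abba, CCCCCCZ) ⊢ (q5, bba, CCCCCZ) ⊢ (q5, ba, CCCCZ) ⊢ (q5, a, CCCZ) ⊢ (q2, ε, CCCCZ)
All input consumed in state q2 with stack CCCCZ.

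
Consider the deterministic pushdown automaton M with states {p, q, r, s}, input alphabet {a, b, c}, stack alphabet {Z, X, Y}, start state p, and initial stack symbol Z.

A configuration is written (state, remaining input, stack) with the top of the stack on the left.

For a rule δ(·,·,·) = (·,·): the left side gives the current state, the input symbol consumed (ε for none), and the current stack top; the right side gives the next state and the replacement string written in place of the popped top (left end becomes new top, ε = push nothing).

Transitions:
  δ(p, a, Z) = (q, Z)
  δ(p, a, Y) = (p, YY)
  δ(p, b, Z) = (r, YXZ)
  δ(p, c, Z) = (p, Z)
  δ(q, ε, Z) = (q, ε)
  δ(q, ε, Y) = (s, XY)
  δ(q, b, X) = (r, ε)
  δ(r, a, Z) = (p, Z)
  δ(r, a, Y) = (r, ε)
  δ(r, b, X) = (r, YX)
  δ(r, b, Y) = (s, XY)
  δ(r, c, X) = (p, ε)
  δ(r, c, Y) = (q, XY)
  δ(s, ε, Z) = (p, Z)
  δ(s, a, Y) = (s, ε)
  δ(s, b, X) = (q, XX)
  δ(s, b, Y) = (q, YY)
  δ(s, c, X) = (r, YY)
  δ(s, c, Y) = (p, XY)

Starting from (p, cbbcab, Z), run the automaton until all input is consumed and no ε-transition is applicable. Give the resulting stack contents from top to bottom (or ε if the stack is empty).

(p, cbbcab, Z)
  read c, top Z: go to p, push Z → (p, bbcab, Z)
  read b, top Z: go to r, push YXZ → (r, bcab, YXZ)
  read b, top Y: go to s, push XY → (s, cab, XYXZ)
  read c, top X: go to r, push YY → (r, ab, YYYXZ)
  read a, top Y: go to r, push ε → (r, b, YYXZ)
  read b, top Y: go to s, push XY → (s, ε, XYYXZ)
All input consumed in state s with stack XYYXZ.

XYYXZ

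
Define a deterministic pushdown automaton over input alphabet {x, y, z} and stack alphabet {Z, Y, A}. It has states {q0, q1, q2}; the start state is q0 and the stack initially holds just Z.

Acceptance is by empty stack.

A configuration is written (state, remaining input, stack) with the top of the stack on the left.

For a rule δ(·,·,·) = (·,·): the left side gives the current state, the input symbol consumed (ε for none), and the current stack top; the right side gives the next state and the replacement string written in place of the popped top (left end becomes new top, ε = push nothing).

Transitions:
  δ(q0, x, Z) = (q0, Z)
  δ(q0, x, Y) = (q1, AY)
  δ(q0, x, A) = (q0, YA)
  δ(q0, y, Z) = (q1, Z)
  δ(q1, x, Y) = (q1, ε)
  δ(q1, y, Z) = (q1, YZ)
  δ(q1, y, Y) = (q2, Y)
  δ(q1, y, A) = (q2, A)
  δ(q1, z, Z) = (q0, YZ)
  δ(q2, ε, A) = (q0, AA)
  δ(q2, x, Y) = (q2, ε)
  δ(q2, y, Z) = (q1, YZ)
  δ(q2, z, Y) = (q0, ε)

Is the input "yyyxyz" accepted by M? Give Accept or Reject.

Reject

(q0, yyyxyz, Z)
  read y, top Z: go to q1, push Z → (q1, yyxyz, Z)
  read y, top Z: go to q1, push YZ → (q1, yxyz, YZ)
  read y, top Y: go to q2, push Y → (q2, xyz, YZ)
  read x, top Y: go to q2, push ε → (q2, yz, Z)
  read y, top Z: go to q1, push YZ → (q1, z, YZ)
No transition applies at (q1, z, YZ); input not fully consumed.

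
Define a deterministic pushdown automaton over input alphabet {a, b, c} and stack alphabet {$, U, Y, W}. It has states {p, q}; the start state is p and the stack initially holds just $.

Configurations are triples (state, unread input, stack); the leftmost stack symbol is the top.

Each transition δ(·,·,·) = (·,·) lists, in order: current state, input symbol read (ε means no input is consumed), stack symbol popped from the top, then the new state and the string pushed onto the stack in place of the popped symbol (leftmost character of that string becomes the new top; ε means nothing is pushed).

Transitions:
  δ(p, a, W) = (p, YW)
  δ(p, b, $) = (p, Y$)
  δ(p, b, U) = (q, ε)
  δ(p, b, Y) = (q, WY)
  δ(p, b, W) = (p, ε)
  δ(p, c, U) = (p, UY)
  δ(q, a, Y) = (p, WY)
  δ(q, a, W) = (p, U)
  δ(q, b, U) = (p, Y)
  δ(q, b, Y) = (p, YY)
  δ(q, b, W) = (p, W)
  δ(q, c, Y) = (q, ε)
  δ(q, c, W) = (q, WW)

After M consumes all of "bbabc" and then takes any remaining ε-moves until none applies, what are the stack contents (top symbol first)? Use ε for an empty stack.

(p, bbabc, $)
  read b, top $: go to p, push Y$ → (p, babc, Y$)
  read b, top Y: go to q, push WY → (q, abc, WY$)
  read a, top W: go to p, push U → (p, bc, UY$)
  read b, top U: go to q, push ε → (q, c, Y$)
  read c, top Y: go to q, push ε → (q, ε, $)
All input consumed in state q with stack $.

$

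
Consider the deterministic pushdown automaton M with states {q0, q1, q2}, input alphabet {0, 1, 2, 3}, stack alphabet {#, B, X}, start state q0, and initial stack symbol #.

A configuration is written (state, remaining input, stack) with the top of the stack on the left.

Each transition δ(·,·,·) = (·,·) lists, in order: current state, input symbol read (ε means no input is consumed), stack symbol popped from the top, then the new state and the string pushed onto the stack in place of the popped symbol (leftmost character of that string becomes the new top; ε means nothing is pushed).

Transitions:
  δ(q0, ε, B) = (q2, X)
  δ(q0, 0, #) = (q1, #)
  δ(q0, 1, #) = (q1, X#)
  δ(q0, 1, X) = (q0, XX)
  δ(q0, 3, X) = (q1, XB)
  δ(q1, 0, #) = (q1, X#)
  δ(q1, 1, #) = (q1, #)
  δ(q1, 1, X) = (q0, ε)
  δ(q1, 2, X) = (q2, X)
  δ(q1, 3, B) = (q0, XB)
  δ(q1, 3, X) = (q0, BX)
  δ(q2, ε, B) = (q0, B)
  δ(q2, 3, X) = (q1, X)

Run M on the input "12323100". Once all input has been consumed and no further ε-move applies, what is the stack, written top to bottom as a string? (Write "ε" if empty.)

(q0, 12323100, #) ⊢ (q1, 2323100, X#) ⊢ (q2, 323100, X#) ⊢ (q1, 23100, X#) ⊢ (q2, 3100, X#) ⊢ (q1, 100, X#) ⊢ (q0, 00, #) ⊢ (q1, 0, #) ⊢ (q1, ε, X#)
All input consumed in state q1 with stack X#.

X#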